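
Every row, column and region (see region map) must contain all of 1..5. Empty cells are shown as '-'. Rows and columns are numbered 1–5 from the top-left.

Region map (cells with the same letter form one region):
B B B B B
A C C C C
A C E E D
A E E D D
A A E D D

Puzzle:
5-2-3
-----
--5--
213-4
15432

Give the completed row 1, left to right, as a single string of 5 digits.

row 1, column 2 = 4: row 1 has {2,3,5}; col 2 has {1,5}; region has {2,3,5} → only 4 remains.
row 1, column 4 = 1: row 1 has {2,3,4,5}; col 4 has {3}; region has {2,3,4,5} → only 1 remains.

54213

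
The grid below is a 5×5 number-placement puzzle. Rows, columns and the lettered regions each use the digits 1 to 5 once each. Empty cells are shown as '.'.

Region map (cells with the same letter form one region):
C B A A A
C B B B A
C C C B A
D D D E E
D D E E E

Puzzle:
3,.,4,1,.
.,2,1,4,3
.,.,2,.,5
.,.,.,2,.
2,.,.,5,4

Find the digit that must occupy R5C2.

R1C2 = 5: row 1 has {1,3,4}; col 2 has {2}; region has {1,2,4} → only 5 remains.
R1C5 = 2: row 1 has {1,3,4,5}; col 5 has {3,4,5}; region has {1,3,4,5} → only 2 remains.
R2C1 = 5: row 2 has {1,2,3,4}; col 1 has {2,3}; region has {2,3} → only 5 remains.
R3C4 = 3: row 3 has {2,5}; col 4 has {1,2,4,5}; region has {1,2,4,5} → only 3 remains.
R4C5 = 1: row 4 has {2}; col 5 has {2,3,4,5}; region has {2,4,5} → only 1 remains.
R5C3 = 3: row 5 has {2,4,5}; col 3 has {1,2,4}; region has {1,2,4,5} → only 3 remains.
R4C1 = 4: row 4 has {1,2}; col 1 has {2,3,5}; region has {2} → only 4 remains.
R4C2 = 3: row 4 has {1,2,4}; col 2 has {2,5}; region has {2,4} → only 3 remains.
R4C3 = 5: row 4 has {1,2,3,4}; col 3 has {1,2,3,4}; region has {2,3,4} → only 5 remains.
R5C2 = 1: row 5 has {2,3,4,5}; col 2 has {2,3,5}; region has {2,3,4,5} → only 1 remains.

1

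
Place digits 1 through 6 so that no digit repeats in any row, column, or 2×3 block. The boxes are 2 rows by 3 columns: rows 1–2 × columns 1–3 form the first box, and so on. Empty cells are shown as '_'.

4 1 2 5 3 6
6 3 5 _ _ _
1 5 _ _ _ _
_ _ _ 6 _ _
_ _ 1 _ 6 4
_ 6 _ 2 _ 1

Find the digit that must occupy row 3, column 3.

row 2, column 6 = 2 (sole candidate).
row 3, column 6 = 3 (sole candidate).
row 4, column 6 = 5 (sole candidate).
row 5, column 2 = 2 (sole candidate).
row 5, column 4 = 3 (sole candidate).
row 6, column 5 = 5 (sole candidate).
row 3, column 4 = 4 (sole candidate).
row 3, column 5 = 2 (sole candidate).
row 4, column 2 = 4 (sole candidate).
row 4, column 3 = 3 (sole candidate).
row 4, column 5 = 1 (sole candidate).
row 5, column 1 = 5 (sole candidate).
row 6, column 1 = 3 (sole candidate).
row 6, column 3 = 4 (sole candidate).
row 2, column 4 = 1 (sole candidate).
row 2, column 5 = 4 (sole candidate).
row 3, column 3 = 6: row 3 has {1,2,3,4,5}; col 3 has {1,2,3,4,5}; box has {1,3,4,5} → only 6 remains.

6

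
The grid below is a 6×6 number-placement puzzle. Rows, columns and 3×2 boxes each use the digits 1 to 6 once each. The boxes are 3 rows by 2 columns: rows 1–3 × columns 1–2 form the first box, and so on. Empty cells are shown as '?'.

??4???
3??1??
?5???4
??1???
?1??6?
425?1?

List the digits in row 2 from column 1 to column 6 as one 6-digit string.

342156

R1C2 = 6 (sole candidate).
R2C2 = 4: row 2 has {1,3}; col 2 has {1,2,5,6}; box has {3,5,6} → only 4 remains.
R4C2 = 3 (sole candidate).
R5C1 = 5 (sole candidate).
R6C6 = 3 (sole candidate).
R4C1 = 6 (sole candidate).
R5C6 = 2 (sole candidate).
R6C4 = 6 (sole candidate).
R4C6 = 5 (sole candidate).
R5C3 = 3 (sole candidate).
R5C4 = 4 (sole candidate).
R1C6 = 1 (sole candidate).
R2C6 = 6: row 2 has {1,3,4}; col 6 has {1,2,3,4,5}; box has {1,4} → only 6 remains.
R4C4 = 2 (sole candidate).
R4C5 = 4 (sole candidate).
R1C1 = 2 (sole candidate).
R2C3 = 2: row 2 has {1,3,4,6}; col 3 has {1,3,4,5}; box has {1,4} → only 2 remains.
R2C5 = 5: row 2 has {1,2,3,4,6}; col 5 has {1,4,6}; box has {1,4,6} → only 5 remains.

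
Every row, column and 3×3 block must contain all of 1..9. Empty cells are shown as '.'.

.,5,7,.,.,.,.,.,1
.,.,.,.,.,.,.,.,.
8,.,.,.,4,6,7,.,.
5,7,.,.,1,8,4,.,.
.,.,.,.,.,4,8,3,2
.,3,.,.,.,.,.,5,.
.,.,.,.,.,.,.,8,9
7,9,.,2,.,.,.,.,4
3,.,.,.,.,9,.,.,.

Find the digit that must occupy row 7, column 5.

3

row 4, column 9 = 6: row 4 has {1,4,5,7,8}; col 9 has {1,2,4,9}; box has {2,3,4,5,8} → only 6 remains.
row 6, column 9 = 7: row 6 has {3,5}; col 9 has {1,2,4,6,9}; box has {2,3,4,5,6,8} → only 7 remains.
row 9, column 9 = 5: row 9 has {3,9}; col 9 has {1,2,4,6,7,9}; box has {4,8,9} → only 5 remains.
row 3, column 9 = 3: row 3 has {4,6,7,8}; col 9 has {1,2,4,5,6,7,9}; box has {1,7} → only 3 remains.
row 4, column 8 = 9: row 4 has {1,4,5,6,7,8}; col 8 has {3,5,8}; box has {2,3,4,5,6,7,8} → only 9 remains.
row 6, column 6 = 2: row 6 has {3,5,7}; col 6 has {4,6,8,9}; box has {1,4,8} → only 2 remains.
row 6, column 7 = 1: row 6 has {2,3,5,7}; col 7 has {4,7,8}; box has {2,3,4,5,6,7,8,9} → only 1 remains.
row 1, column 6 = 3: row 1 has {1,5,7}; col 6 has {2,4,6,8,9}; box has {4,6} → only 3 remains.
row 2, column 9 = 8: row 2 has {}; col 9 has {1,2,3,4,5,6,7,9}; box has {1,3,7} → only 8 remains.
row 3, column 8 = 2: row 3 has {3,4,6,7,8}; col 8 has {3,5,8,9}; box has {1,3,7,8} → only 2 remains.
row 4, column 3 = 2: row 4 has {1,4,5,6,7,8,9}; col 3 has {7}; box has {3,5,7} → only 2 remains.
row 4, column 4 = 3: row 4 has {1,2,4,5,6,7,8,9}; col 4 has {2}; box has {1,2,4,8} → only 3 remains.
row 3, column 2 = 1: row 3 has {2,3,4,6,7,8}; col 2 has {3,5,7,9}; box has {5,7,8} → only 1 remains.
row 3, column 3 = 9: row 3 has {1,2,3,4,6,7,8}; col 3 has {2,7}; box has {1,5,7,8} → only 9 remains.
row 3, column 4 = 5: row 3 has {1,2,3,4,6,7,8,9}; col 4 has {2,3}; box has {3,4,6} → only 5 remains.
row 5, column 2 = 6: row 5 has {2,3,4,8}; col 2 has {1,3,5,7,9}; box has {2,3,5,7} → only 6 remains.
row 5, column 3 = 1: row 5 has {2,3,4,6,8}; col 3 has {2,7,9}; box has {2,3,5,6,7} → only 1 remains.
row 5, column 1 = 9: row 5 has {1,2,3,4,6,8}; col 1 has {3,5,7,8}; box has {1,2,3,5,6,7} → only 9 remains.
row 5, column 4 = 7: row 5 has {1,2,3,4,6,8,9}; col 4 has {2,3,5}; box has {1,2,3,4,8} → only 7 remains.
row 5, column 5 = 5: row 5 has {1,2,3,4,6,7,8,9}; col 5 has {1,4}; box has {1,2,3,4,7,8} → only 5 remains.
row 6, column 1 = 4: row 6 has {1,2,3,5,7}; col 1 has {3,5,7,8,9}; box has {1,2,3,5,6,7,9} → only 4 remains.
row 6, column 3 = 8: row 6 has {1,2,3,4,5,7}; col 3 has {1,2,7,9}; box has {1,2,3,4,5,6,7,9} → only 8 remains.
row 1, column 8 = 4: in row 1, 4 can only go here (every other open cell in that row sees a 4).
row 2, column 8 = 6: row 2 has {8}; col 8 has {2,3,4,5,8,9}; box has {1,2,3,4,7,8} → only 6 remains.
row 8, column 8 = 1: row 8 has {2,4,7,9}; col 8 has {2,3,4,5,6,8,9}; box has {4,5,8,9} → only 1 remains.
row 9, column 8 = 7: row 9 has {3,5,9}; col 8 has {1,2,3,4,5,6,8,9}; box has {1,4,5,8,9} → only 7 remains.
row 1, column 7 = 9: row 1 has {1,3,4,5,7}; col 7 has {1,4,7,8}; box has {1,2,3,4,6,7,8} → only 9 remains.
row 2, column 1 = 2: row 2 has {6,8}; col 1 has {3,4,5,7,8,9}; box has {1,5,7,8,9} → only 2 remains.
row 2, column 2 = 4: row 2 has {2,6,8}; col 2 has {1,3,5,6,7,9}; box has {1,2,5,7,8,9} → only 4 remains.
row 2, column 3 = 3: row 2 has {2,4,6,8}; col 3 has {1,2,7,8,9}; box has {1,2,4,5,7,8,9} → only 3 remains.
row 2, column 7 = 5: row 2 has {2,3,4,6,8}; col 7 has {1,4,7,8,9}; box has {1,2,3,4,6,7,8,9} → only 5 remains.
row 7, column 2 = 2: row 7 has {8,9}; col 2 has {1,3,4,5,6,7,9}; box has {3,7,9} → only 2 remains.
row 8, column 6 = 5: row 8 has {1,2,4,7,9}; col 6 has {2,3,4,6,8,9}; box has {2,9} → only 5 remains.
row 9, column 2 = 8: row 9 has {3,5,7,9}; col 2 has {1,2,3,4,5,6,7,9}; box has {2,3,7,9} → only 8 remains.
row 9, column 5 = 6: row 9 has {3,5,7,8,9}; col 5 has {1,4,5}; box has {2,5,9} → only 6 remains.
row 9, column 7 = 2: row 9 has {3,5,6,7,8,9}; col 7 has {1,4,5,7,8,9}; box has {1,4,5,7,8,9} → only 2 remains.
row 1, column 1 = 6: row 1 has {1,3,4,5,7,9}; col 1 has {2,3,4,5,7,8,9}; box has {1,2,3,4,5,7,8,9} → only 6 remains.
row 1, column 4 = 8: row 1 has {1,3,4,5,6,7,9}; col 4 has {2,3,5,7}; box has {3,4,5,6} → only 8 remains.
row 1, column 5 = 2: row 1 has {1,3,4,5,6,7,8,9}; col 5 has {1,4,5,6}; box has {3,4,5,6,8} → only 2 remains.
row 6, column 5 = 9: row 6 has {1,2,3,4,5,7,8}; col 5 has {1,2,4,5,6}; box has {1,2,3,4,5,7,8} → only 9 remains.
row 7, column 1 = 1: row 7 has {2,8,9}; col 1 has {2,3,4,5,6,7,8,9}; box has {2,3,7,8,9} → only 1 remains.
row 7, column 4 = 4: row 7 has {1,2,8,9}; col 4 has {2,3,5,7,8}; box has {2,5,6,9} → only 4 remains.
row 7, column 6 = 7: row 7 has {1,2,4,8,9}; col 6 has {2,3,4,5,6,8,9}; box has {2,4,5,6,9} → only 7 remains.
row 8, column 3 = 6: row 8 has {1,2,4,5,7,9}; col 3 has {1,2,3,7,8,9}; box has {1,2,3,7,8,9} → only 6 remains.
row 8, column 7 = 3: row 8 has {1,2,4,5,6,7,9}; col 7 has {1,2,4,5,7,8,9}; box has {1,2,4,5,7,8,9} → only 3 remains.
row 9, column 3 = 4: row 9 has {2,3,5,6,7,8,9}; col 3 has {1,2,3,6,7,8,9}; box has {1,2,3,6,7,8,9} → only 4 remains.
row 9, column 4 = 1: row 9 has {2,3,4,5,6,7,8,9}; col 4 has {2,3,4,5,7,8}; box has {2,4,5,6,7,9} → only 1 remains.
row 2, column 4 = 9: row 2 has {2,3,4,5,6,8}; col 4 has {1,2,3,4,5,7,8}; box has {2,3,4,5,6,8} → only 9 remains.
row 2, column 5 = 7: row 2 has {2,3,4,5,6,8,9}; col 5 has {1,2,4,5,6,9}; box has {2,3,4,5,6,8,9} → only 7 remains.
row 2, column 6 = 1: row 2 has {2,3,4,5,6,7,8,9}; col 6 has {2,3,4,5,6,7,8,9}; box has {2,3,4,5,6,7,8,9} → only 1 remains.
row 6, column 4 = 6: row 6 has {1,2,3,4,5,7,8,9}; col 4 has {1,2,3,4,5,7,8,9}; box has {1,2,3,4,5,7,8,9} → only 6 remains.
row 7, column 3 = 5: row 7 has {1,2,4,7,8,9}; col 3 has {1,2,3,4,6,7,8,9}; box has {1,2,3,4,6,7,8,9} → only 5 remains.
row 7, column 5 = 3: row 7 has {1,2,4,5,7,8,9}; col 5 has {1,2,4,5,6,7,9}; box has {1,2,4,5,6,7,9} → only 3 remains.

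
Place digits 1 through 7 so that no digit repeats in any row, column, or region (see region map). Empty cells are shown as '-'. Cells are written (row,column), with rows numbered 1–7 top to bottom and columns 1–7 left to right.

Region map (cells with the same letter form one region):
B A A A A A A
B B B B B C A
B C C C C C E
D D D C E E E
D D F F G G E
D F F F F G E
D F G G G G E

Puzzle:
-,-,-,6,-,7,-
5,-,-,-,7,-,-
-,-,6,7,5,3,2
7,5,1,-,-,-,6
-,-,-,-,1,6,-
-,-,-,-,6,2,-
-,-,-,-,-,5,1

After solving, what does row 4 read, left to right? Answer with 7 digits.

7512346

(4,6) = 4: row 4 has {1,5,6,7}; col 6 has {2,3,5,6,7}; region has {1,2,6} → only 4 remains.
(2,6) = 1 (sole candidate).
(3,2) = 4 (sole candidate).
(4,4) = 2: row 4 has {1,4,5,6,7}; col 4 has {6,7}; region has {1,3,4,5,6,7} → only 2 remains.
(4,5) = 3: row 4 has {1,2,4,5,6,7}; col 5 has {1,5,6,7}; region has {1,2,4,6} → only 3 remains.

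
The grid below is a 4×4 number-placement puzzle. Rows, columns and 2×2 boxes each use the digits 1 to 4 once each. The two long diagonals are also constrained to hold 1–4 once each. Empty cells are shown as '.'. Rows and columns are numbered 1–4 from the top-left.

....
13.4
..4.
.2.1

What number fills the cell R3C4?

2

R1C1 = 2 (sole candidate).
R1C2 = 4 (sole candidate).
R1C4 = 3 (sole candidate).
R2C3 = 2 (sole candidate).
R3C1 = 3 (sole candidate).
R3C2 = 1 (sole candidate).
R3C4 = 2: row 3 has {1,3,4}; col 4 has {1,3,4}; box has {1,4} → only 2 remains.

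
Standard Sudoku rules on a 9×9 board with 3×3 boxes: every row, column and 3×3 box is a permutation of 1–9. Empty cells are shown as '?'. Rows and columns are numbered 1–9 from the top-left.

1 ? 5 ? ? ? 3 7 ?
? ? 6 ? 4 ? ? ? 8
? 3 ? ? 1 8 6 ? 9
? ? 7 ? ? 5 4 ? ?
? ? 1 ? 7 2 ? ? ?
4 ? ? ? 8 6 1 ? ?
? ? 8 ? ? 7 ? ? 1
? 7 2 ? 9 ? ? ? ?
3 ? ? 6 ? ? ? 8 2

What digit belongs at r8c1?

6

r1c6 = 9: row 1 has {1,3,5,7}; col 6 has {2,5,6,7,8}; box has {1,4,8} → only 9 remains.
r1c9 = 4: row 1 has {1,3,5,7,9}; col 9 has {1,2,8,9}; box has {3,6,7,8,9} → only 4 remains.
r2c6 = 3: row 2 has {4,6,8}; col 6 has {2,5,6,7,8,9}; box has {1,4,8,9} → only 3 remains.
r3c3 = 4: row 3 has {1,3,6,8,9}; col 3 has {1,2,5,6,7,8}; box has {1,3,5,6} → only 4 remains.
r4c5 = 3: row 4 has {4,5,7}; col 5 has {1,4,7,8,9}; box has {2,5,6,7,8} → only 3 remains.
r4c9 = 6: row 4 has {3,4,5,7}; col 9 has {1,2,4,8,9}; box has {1,4} → only 6 remains.
r6c4 = 9: row 6 has {1,4,6,8}; col 4 has {6}; box has {2,3,5,6,7,8} → only 9 remains.
r8c7 = 5: row 8 has {2,7,9}; col 7 has {1,3,4,6}; box has {1,2,8} → only 5 remains.
r8c9 = 3: row 8 has {2,5,7,9}; col 9 has {1,2,4,6,8,9}; box has {1,2,5,8} → only 3 remains.
r9c3 = 9: row 9 has {2,3,6,8}; col 3 has {1,2,4,5,6,7,8}; box has {2,3,7,8} → only 9 remains.
r9c5 = 5: row 9 has {2,3,6,8,9}; col 5 has {1,3,4,7,8,9}; box has {6,7,9} → only 5 remains.
r9c7 = 7: row 9 has {2,3,5,6,8,9}; col 7 has {1,3,4,5,6}; box has {1,2,3,5,8} → only 7 remains.
r1c4 = 2: row 1 has {1,3,4,5,7,9}; col 4 has {6,9}; box has {1,3,4,8,9} → only 2 remains.
r1c5 = 6: row 1 has {1,2,3,4,5,7,9}; col 5 has {1,3,4,5,7,8,9}; box has {1,2,3,4,8,9} → only 6 remains.
r2c7 = 2: row 2 has {3,4,6,8}; col 7 has {1,3,4,5,6,7}; box has {3,4,6,7,8,9} → only 2 remains.
r3c8 = 5: row 3 has {1,3,4,6,8,9}; col 8 has {7,8}; box has {2,3,4,6,7,8,9} → only 5 remains.
r4c4 = 1: row 4 has {3,4,5,6,7}; col 4 has {2,6,9}; box has {2,3,5,6,7,8,9} → only 1 remains.
r5c4 = 4: row 5 has {1,2,7}; col 4 has {1,2,6,9}; box has {1,2,3,5,6,7,8,9} → only 4 remains.
r5c9 = 5: row 5 has {1,2,4,7}; col 9 has {1,2,3,4,6,8,9}; box has {1,4,6} → only 5 remains.
r6c3 = 3: row 6 has {1,4,6,8,9}; col 3 has {1,2,4,5,6,7,8,9}; box has {1,4,7} → only 3 remains.
r6c8 = 2: row 6 has {1,3,4,6,8,9}; col 8 has {5,7,8}; box has {1,4,5,6} → only 2 remains.
r6c9 = 7: row 6 has {1,2,3,4,6,8,9}; col 9 has {1,2,3,4,5,6,8,9}; box has {1,2,4,5,6} → only 7 remains.
r7c4 = 3: row 7 has {1,7,8}; col 4 has {1,2,4,6,9}; box has {5,6,7,9} → only 3 remains.
r7c5 = 2: row 7 has {1,3,7,8}; col 5 has {1,3,4,5,6,7,8,9}; box has {3,5,6,7,9} → only 2 remains.
r7c7 = 9: row 7 has {1,2,3,7,8}; col 7 has {1,2,3,4,5,6,7}; box has {1,2,3,5,7,8} → only 9 remains.
r8c1 = 6: row 8 has {2,3,5,7,9}; col 1 has {1,3,4}; box has {2,3,7,8,9} → only 6 remains.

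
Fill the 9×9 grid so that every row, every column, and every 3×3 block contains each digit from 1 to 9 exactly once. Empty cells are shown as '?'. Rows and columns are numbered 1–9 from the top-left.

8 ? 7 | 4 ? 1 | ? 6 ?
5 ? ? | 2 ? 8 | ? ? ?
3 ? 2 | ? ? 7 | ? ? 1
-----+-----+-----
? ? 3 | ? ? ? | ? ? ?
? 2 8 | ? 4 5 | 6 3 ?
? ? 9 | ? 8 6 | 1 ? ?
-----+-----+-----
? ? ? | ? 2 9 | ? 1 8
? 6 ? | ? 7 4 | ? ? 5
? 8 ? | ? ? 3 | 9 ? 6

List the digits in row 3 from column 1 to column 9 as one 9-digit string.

R1C2 = 9: row 1 has {1,4,6,7,8}; col 2 has {2,6,8}; box has {2,3,5,7,8} → only 9 remains.
R3C2 = 4: row 3 has {1,2,3,7}; col 2 has {2,6,8,9}; box has {2,3,5,7,8,9} → only 4 remains.
R4C6 = 2: row 4 has {3}; col 6 has {1,3,4,5,6,7,8,9}; box has {4,5,6,8} → only 2 remains.
R8C3 = 1: row 8 has {4,5,6,7}; col 3 has {2,3,7,8,9}; box has {6,8} → only 1 remains.
R8C4 = 8: row 8 has {1,4,5,6,7}; col 4 has {2,4}; box has {2,3,4,7,9} → only 8 remains.
R8C8 = 2: row 8 has {1,4,5,6,7,8}; col 8 has {1,3,6}; box has {1,5,6,8,9} → only 2 remains.
R2C2 = 1: row 2 has {2,5,8}; col 2 has {2,4,6,8,9}; box has {2,3,4,5,7,8,9} → only 1 remains.
R2C3 = 6: row 2 has {1,2,5,8}; col 3 has {1,2,3,7,8,9}; box has {1,2,3,4,5,7,8,9} → only 6 remains.
R8C1 = 9: row 8 has {1,2,4,5,6,7,8}; col 1 has {3,5,8}; box has {1,6,8} → only 9 remains.
R8C7 = 3: row 8 has {1,2,4,5,6,7,8,9}; col 7 has {1,6,9}; box has {1,2,5,6,8,9} → only 3 remains.
R4C1 = 6: in row 4, 6 can only go here (every other open cell in that row sees a 6).
R6C9 = 2: in row 6, 2 can only go here (every other open cell in that row sees a 2).
R6C4 = 3: in row 6, 3 can only go here (every other open cell in that row sees a 3).
R1C9 = 3: row 1 has {1,4,6,7,8,9}; col 9 has {1,2,5,6,8}; box has {1,6} → only 3 remains.
R1C5 = 5: row 1 has {1,3,4,6,7,8,9}; col 5 has {2,4,7,8}; box has {1,2,4,7,8} → only 5 remains.
R1C7 = 2: row 1 has {1,3,4,5,6,7,8,9}; col 7 has {1,3,6,9}; box has {1,3,6} → only 2 remains.
R9C5 = 1: row 9 has {3,6,8,9}; col 5 has {2,4,5,7,8}; box has {2,3,4,7,8,9} → only 1 remains.
R4C5 = 9: row 4 has {2,3,6}; col 5 has {1,2,4,5,7,8}; box has {2,3,4,5,6,8} → only 9 remains.
R9C4 = 5: row 9 has {1,3,6,8,9}; col 4 has {2,3,4,8}; box has {1,2,3,4,7,8,9} → only 5 remains.
R2C5 = 3: row 2 has {1,2,5,6,8}; col 5 has {1,2,4,5,7,8,9}; box has {1,2,4,5,7,8} → only 3 remains.
R3C5 = 6: row 3 has {1,2,3,4,7}; col 5 has {1,2,3,4,5,7,8,9}; box has {1,2,3,4,5,7,8} → only 6 remains.
R7C4 = 6: row 7 has {1,2,8,9}; col 4 has {2,3,4,5,8}; box has {1,2,3,4,5,7,8,9} → only 6 remains.
R9C3 = 4: row 9 has {1,3,5,6,8,9}; col 3 has {1,2,3,6,7,8,9}; box has {1,6,8,9} → only 4 remains.
R9C8 = 7: row 9 has {1,3,4,5,6,8,9}; col 8 has {1,2,3,6}; box has {1,2,3,5,6,8,9} → only 7 remains.
R3C4 = 9: row 3 has {1,2,3,4,6,7}; col 4 has {2,3,4,5,6,8}; box has {1,2,3,4,5,6,7,8} → only 9 remains.
R7C1 = 7: row 7 has {1,2,6,8,9}; col 1 has {3,5,6,8,9}; box has {1,4,6,8,9} → only 7 remains.
R7C3 = 5: row 7 has {1,2,6,7,8,9}; col 3 has {1,2,3,4,6,7,8,9}; box has {1,4,6,7,8,9} → only 5 remains.
R7C7 = 4: row 7 has {1,2,5,6,7,8,9}; col 7 has {1,2,3,6,9}; box has {1,2,3,5,6,7,8,9} → only 4 remains.
R9C1 = 2: row 9 has {1,3,4,5,6,7,8,9}; col 1 has {3,5,6,7,8,9}; box has {1,4,5,6,7,8,9} → only 2 remains.
R2C7 = 7: row 2 has {1,2,3,5,6,8}; col 7 has {1,2,3,4,6,9}; box has {1,2,3,6} → only 7 remains.
R5C1 = 1: row 5 has {2,3,4,5,6,8}; col 1 has {2,3,5,6,7,8,9}; box has {2,3,6,8,9} → only 1 remains.
R5C4 = 7: row 5 has {1,2,3,4,5,6,8}; col 4 has {2,3,4,5,6,8,9}; box has {2,3,4,5,6,8,9} → only 7 remains.
R5C9 = 9: row 5 has {1,2,3,4,5,6,7,8}; col 9 has {1,2,3,5,6,8}; box has {1,2,3,6} → only 9 remains.
R6C1 = 4: row 6 has {1,2,3,6,8,9}; col 1 has {1,2,3,5,6,7,8,9}; box has {1,2,3,6,8,9} → only 4 remains.
R6C8 = 5: row 6 has {1,2,3,4,6,8,9}; col 8 has {1,2,3,6,7}; box has {1,2,3,6,9} → only 5 remains.
R7C2 = 3: row 7 has {1,2,4,5,6,7,8,9}; col 2 has {1,2,4,6,8,9}; box has {1,2,4,5,6,7,8,9} → only 3 remains.
R2C9 = 4: row 2 has {1,2,3,5,6,7,8}; col 9 has {1,2,3,5,6,8,9}; box has {1,2,3,6,7} → only 4 remains.
R3C8 = 8: row 3 has {1,2,3,4,6,7,9}; col 8 has {1,2,3,5,6,7}; box has {1,2,3,4,6,7} → only 8 remains.
R4C4 = 1: row 4 has {2,3,6,9}; col 4 has {2,3,4,5,6,7,8,9}; box has {2,3,4,5,6,7,8,9} → only 1 remains.
R4C7 = 8: row 4 has {1,2,3,6,9}; col 7 has {1,2,3,4,6,7,9}; box has {1,2,3,5,6,9} → only 8 remains.
R4C8 = 4: row 4 has {1,2,3,6,8,9}; col 8 has {1,2,3,5,6,7,8}; box has {1,2,3,5,6,8,9} → only 4 remains.
R4C9 = 7: row 4 has {1,2,3,4,6,8,9}; col 9 has {1,2,3,4,5,6,8,9}; box has {1,2,3,4,5,6,8,9} → only 7 remains.
R6C2 = 7: row 6 has {1,2,3,4,5,6,8,9}; col 2 has {1,2,3,4,6,8,9}; box has {1,2,3,4,6,8,9} → only 7 remains.
R2C8 = 9: row 2 has {1,2,3,4,5,6,7,8}; col 8 has {1,2,3,4,5,6,7,8}; box has {1,2,3,4,6,7,8} → only 9 remains.
R3C7 = 5: row 3 has {1,2,3,4,6,7,8,9}; col 7 has {1,2,3,4,6,7,8,9}; box has {1,2,3,4,6,7,8,9} → only 5 remains.

342967581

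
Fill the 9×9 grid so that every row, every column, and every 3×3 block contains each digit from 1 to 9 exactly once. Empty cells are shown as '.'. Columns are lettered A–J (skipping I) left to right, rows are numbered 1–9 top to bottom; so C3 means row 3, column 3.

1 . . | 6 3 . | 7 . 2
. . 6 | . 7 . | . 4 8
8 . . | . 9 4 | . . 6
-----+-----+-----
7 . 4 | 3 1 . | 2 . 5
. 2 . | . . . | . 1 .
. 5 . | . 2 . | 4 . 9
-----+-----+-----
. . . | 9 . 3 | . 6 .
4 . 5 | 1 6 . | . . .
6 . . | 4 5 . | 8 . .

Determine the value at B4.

6

C1 = 9 (sole candidate).
H1 = 5 (sole candidate).
B2 = 3 (sole candidate).
B3 = 7 (sole candidate).
C3 = 2 (sole candidate).
D3 = 5 (sole candidate).
H3 = 3 (sole candidate).
H4 = 8 (sole candidate).
A6 = 3 (sole candidate).
H6 = 7 (sole candidate).
A7 = 2 (sole candidate).
E7 = 8 (sole candidate).
B1 = 4 (sole candidate).
F1 = 8 (sole candidate).
A2 = 5 (sole candidate).
D2 = 2 (sole candidate).
F2 = 1 (sole candidate).
G2 = 9 (sole candidate).
G3 = 1 (sole candidate).
A5 = 9 (sole candidate).
C5 = 8 (sole candidate).
D5 = 7 (sole candidate).
E5 = 4 (sole candidate).
J5 = 3 (sole candidate).
C6 = 1 (sole candidate).
D6 = 8 (sole candidate).
F6 = 6 (sole candidate).
B7 = 1 (sole candidate).
C7 = 7 (sole candidate).
G7 = 5 (sole candidate).
J7 = 4 (sole candidate).
G8 = 3 (sole candidate).
J8 = 7 (sole candidate).
B9 = 9 (sole candidate).
C9 = 3 (sole candidate).
H9 = 2 (sole candidate).
J9 = 1 (sole candidate).
B4 = 6: row 4 has {1,2,3,4,5,7,8}; col 2 has {1,2,3,4,5,7,9}; box has {1,2,3,4,5,7,8,9} → only 6 remains.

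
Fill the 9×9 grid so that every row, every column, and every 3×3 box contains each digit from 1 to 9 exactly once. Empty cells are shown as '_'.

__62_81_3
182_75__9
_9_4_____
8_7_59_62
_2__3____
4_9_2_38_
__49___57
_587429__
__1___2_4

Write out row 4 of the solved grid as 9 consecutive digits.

837159462

row 1, column 5 = 9: row 1 has {1,2,3,6,8}; col 5 has {2,3,4,5,7}; box has {2,4,5,7,8} → only 9 remains.
row 2, column 8 = 4: row 2 has {1,2,5,7,8,9}; col 8 has {5,6,8}; box has {1,3,9} → only 4 remains.
row 4, column 4 = 1: row 4 has {2,5,6,7,8,9}; col 4 has {2,4,7,9}; box has {2,3,5,9} → only 1 remains.
row 4, column 7 = 4: row 4 has {1,2,5,6,7,8,9}; col 7 has {1,2,3,9}; box has {2,3,6,8} → only 4 remains.
row 5, column 3 = 5: row 5 has {2,3}; col 3 has {1,2,4,6,7,8,9}; box has {2,4,7,8,9} → only 5 remains.
row 5, column 7 = 7: row 5 has {2,3,5}; col 7 has {1,2,3,4,9}; box has {2,3,4,6,8} → only 7 remains.
row 5, column 9 = 1: row 5 has {2,3,5,7}; col 9 has {2,3,4,7,9}; box has {2,3,4,6,7,8} → only 1 remains.
row 6, column 4 = 6: row 6 has {2,3,4,8,9}; col 4 has {1,2,4,7,9}; box has {1,2,3,5,9} → only 6 remains.
row 6, column 6 = 7: row 6 has {2,3,4,6,8,9}; col 6 has {2,5,8,9}; box has {1,2,3,5,6,9} → only 7 remains.
row 6, column 9 = 5: row 6 has {2,3,4,6,7,8,9}; col 9 has {1,2,3,4,7,9}; box has {1,2,3,4,6,7,8} → only 5 remains.
row 8, column 9 = 6: row 8 has {2,4,5,7,8,9}; col 9 has {1,2,3,4,5,7,9}; box has {2,4,5,7,9} → only 6 remains.
row 9, column 8 = 3: row 9 has {1,2,4}; col 8 has {4,5,6,8}; box has {2,4,5,6,7,9} → only 3 remains.
row 1, column 8 = 7: row 1 has {1,2,3,6,8,9}; col 8 has {3,4,5,6,8}; box has {1,3,4,9} → only 7 remains.
row 2, column 4 = 3: row 2 has {1,2,4,5,7,8,9}; col 4 has {1,2,4,6,7,9}; box has {2,4,5,7,8,9} → only 3 remains.
row 2, column 7 = 6: row 2 has {1,2,3,4,5,7,8,9}; col 7 has {1,2,3,4,7,9}; box has {1,3,4,7,9} → only 6 remains.
row 3, column 3 = 3: row 3 has {4,9}; col 3 has {1,2,4,5,6,7,8,9}; box has {1,2,6,8,9} → only 3 remains.
row 3, column 8 = 2: row 3 has {3,4,9}; col 8 has {3,4,5,6,7,8}; box has {1,3,4,6,7,9} → only 2 remains.
row 3, column 9 = 8: row 3 has {2,3,4,9}; col 9 has {1,2,3,4,5,6,7,9}; box has {1,2,3,4,6,7,9} → only 8 remains.
row 4, column 2 = 3: row 4 has {1,2,4,5,6,7,8,9}; col 2 has {2,5,8,9}; box has {2,4,5,7,8,9} → only 3 remains.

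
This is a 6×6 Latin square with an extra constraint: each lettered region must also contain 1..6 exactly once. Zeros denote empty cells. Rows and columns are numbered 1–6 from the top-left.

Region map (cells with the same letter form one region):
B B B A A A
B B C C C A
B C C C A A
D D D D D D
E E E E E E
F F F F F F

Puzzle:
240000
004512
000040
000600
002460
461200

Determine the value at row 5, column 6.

1

row 2, column 2 = 3: row 2 has {1,2,4,5}; col 2 has {4,6}; region has {2,4} → only 3 remains.
row 3, column 2 = 2: row 3 has {4}; col 2 has {3,4,6}; region has {1,4,5} → only 2 remains.
row 3, column 4 = 3: row 3 has {2,4}; col 4 has {2,4,5,6}; region has {1,2,4,5} → only 3 remains.
row 1, column 4 = 1: row 1 has {2,4}; col 4 has {2,3,4,5,6}; region has {2,4} → only 1 remains.
row 2, column 1 = 6: row 2 has {1,2,3,4,5}; col 1 has {2,4}; region has {2,3,4} → only 6 remains.
row 3, column 3 = 6: row 3 has {2,3,4}; col 3 has {1,2,4}; region has {1,2,3,4,5} → only 6 remains.
row 3, column 6 = 5: row 3 has {2,3,4,6}; col 6 has {2}; region has {1,2,4} → only 5 remains.
row 6, column 6 = 3: row 6 has {1,2,4,6}; col 6 has {2,5}; region has {1,2,4,6} → only 3 remains.
row 1, column 3 = 5: row 1 has {1,2,4}; col 3 has {1,2,4,6}; region has {2,3,4,6} → only 5 remains.
row 1, column 5 = 3: row 1 has {1,2,4,5}; col 5 has {1,4,6}; region has {1,2,4,5} → only 3 remains.
row 1, column 6 = 6: row 1 has {1,2,3,4,5}; col 6 has {2,3,5}; region has {1,2,3,4,5} → only 6 remains.
row 3, column 1 = 1: row 3 has {2,3,4,5,6}; col 1 has {2,4,6}; region has {2,3,4,5,6} → only 1 remains.
row 4, column 3 = 3: row 4 has {6}; col 3 has {1,2,4,5,6}; region has {6} → only 3 remains.
row 5, column 6 = 1: row 5 has {2,4,6}; col 6 has {2,3,5,6}; region has {2,4,6} → only 1 remains.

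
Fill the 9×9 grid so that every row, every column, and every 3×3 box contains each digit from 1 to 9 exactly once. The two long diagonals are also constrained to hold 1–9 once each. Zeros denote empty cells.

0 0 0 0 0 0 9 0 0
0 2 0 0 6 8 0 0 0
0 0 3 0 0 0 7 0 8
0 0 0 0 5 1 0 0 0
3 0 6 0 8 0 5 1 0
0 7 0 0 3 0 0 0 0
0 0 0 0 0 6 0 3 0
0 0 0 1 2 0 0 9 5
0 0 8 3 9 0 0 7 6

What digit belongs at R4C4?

7

R6C6 = 4: row 6 has {3,7}; col 6 has {1,6,8}; box has {1,3,5,8}; main diagonal has {2,3,6,8,9} → only 4 remains.
R7C7 = 1: row 7 has {3,6}; col 7 has {5,7,9}; box has {3,5,6,7,9}; main diagonal has {2,3,4,6,8,9} → only 1 remains.
R8C6 = 7: row 8 has {1,2,5,9}; col 6 has {1,4,6,8}; box has {1,2,3,6,9} → only 7 remains.
R9C6 = 5: row 9 has {3,6,7,8,9}; col 6 has {1,4,6,7,8}; box has {1,2,3,6,7,9} → only 5 remains.
R4C4 = 7: row 4 has {1,5}; col 4 has {1,3}; box has {1,3,4,5,8}; main diagonal has {1,2,3,4,6,8,9} → only 7 remains.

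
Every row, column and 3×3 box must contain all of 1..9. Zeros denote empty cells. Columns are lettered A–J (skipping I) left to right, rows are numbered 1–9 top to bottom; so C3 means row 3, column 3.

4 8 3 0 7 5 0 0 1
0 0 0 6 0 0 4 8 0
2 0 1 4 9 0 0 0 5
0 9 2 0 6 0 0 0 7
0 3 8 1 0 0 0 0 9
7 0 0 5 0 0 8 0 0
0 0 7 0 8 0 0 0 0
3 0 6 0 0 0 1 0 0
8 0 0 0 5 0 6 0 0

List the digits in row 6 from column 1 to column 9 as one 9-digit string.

D1 = 2 (sole candidate).
G1 = 9 (sole candidate).
H1 = 6 (sole candidate).
C6 = 4: row 6 has {5,7,8}; col 3 has {1,2,3,6,7,8}; box has {2,3,7,8,9} → only 4 remains.
C9 = 9 (sole candidate).
C2 = 5 (sole candidate).
A2 = 9 (sole candidate).
B2 = 7 (sole candidate).
B3 = 6 (sole candidate).
B6 = 1: row 6 has {4,5,7,8}; col 2 has {3,6,7,8,9}; box has {2,3,4,7,8,9} → only 1 remains.
A4 = 5 (sole candidate).
G4 = 3 (sole candidate).
A5 = 6 (sole candidate).
H6 = 2: row 6 has {1,4,5,7,8}; col 8 has {6,8}; box has {3,7,8,9} → only 2 remains.
J6 = 6: row 6 has {1,2,4,5,7,8}; col 9 has {1,5,7,9}; box has {2,3,7,8,9} → only 6 remains.
A7 = 1 (sole candidate).
G3 = 7 (sole candidate).
H3 = 3 (sole candidate).
D4 = 8 (sole candidate).
F4 = 4 (sole candidate).
H4 = 1 (sole candidate).
E5 = 2 (sole candidate).
F5 = 7 (sole candidate).
G5 = 5 (sole candidate).
H5 = 4 (sole candidate).
E6 = 3: row 6 has {1,2,4,5,6,7,8}; col 5 has {2,5,6,7,8,9}; box has {1,2,4,5,6,7,8} → only 3 remains.
F6 = 9: row 6 has {1,2,3,4,5,6,7,8}; col 6 has {4,5,7}; box has {1,2,3,4,5,6,7,8} → only 9 remains.

714539826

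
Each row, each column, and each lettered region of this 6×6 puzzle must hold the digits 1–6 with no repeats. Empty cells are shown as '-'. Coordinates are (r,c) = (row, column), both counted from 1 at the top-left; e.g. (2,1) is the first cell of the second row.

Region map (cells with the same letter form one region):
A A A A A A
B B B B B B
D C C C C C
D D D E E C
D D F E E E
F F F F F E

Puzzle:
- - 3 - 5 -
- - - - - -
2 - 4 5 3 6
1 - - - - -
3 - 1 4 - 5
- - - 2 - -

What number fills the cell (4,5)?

6

(3,2) = 1 (sole candidate).
(4,6) = 2 (sole candidate).
(5,2) = 6 (sole candidate).
(5,5) = 2 (sole candidate).
(4,3) = 5 (sole candidate).
(4,5) = 6: row 4 has {1,2,5}; col 5 has {2,3,5}; region has {2,4,5} → only 6 remains.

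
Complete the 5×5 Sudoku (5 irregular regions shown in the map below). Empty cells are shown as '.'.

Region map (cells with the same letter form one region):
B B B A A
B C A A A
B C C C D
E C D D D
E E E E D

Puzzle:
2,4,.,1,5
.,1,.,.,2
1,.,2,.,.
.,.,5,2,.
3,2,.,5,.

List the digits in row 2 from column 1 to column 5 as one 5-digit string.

row 1, column 3 = 3: row 1 has {1,2,4,5}; col 3 has {2,5}; region has {1,2,4} → only 3 remains.
row 2, column 1 = 5: row 2 has {1,2}; col 1 has {1,2,3}; region has {1,2,3,4} → only 5 remains.
row 2, column 3 = 4: row 2 has {1,2,5}; col 3 has {2,3,5}; region has {1,2,5} → only 4 remains.
row 2, column 4 = 3: row 2 has {1,2,4,5}; col 4 has {1,2,5}; region has {1,2,4,5} → only 3 remains.

51432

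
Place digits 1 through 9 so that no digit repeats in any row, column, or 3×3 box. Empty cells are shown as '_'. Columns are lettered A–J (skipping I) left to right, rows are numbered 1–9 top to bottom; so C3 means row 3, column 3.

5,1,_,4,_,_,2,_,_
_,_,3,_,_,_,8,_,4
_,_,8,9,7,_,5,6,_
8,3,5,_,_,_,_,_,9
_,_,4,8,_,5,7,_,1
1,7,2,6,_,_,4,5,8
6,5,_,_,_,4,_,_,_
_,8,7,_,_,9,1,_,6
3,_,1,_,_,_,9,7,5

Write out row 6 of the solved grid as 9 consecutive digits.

J3 = 3 (sole candidate).
G4 = 6 (sole candidate).
H4 = 2 (sole candidate).
A5 = 9 (sole candidate).
B5 = 6 (sole candidate).
H5 = 3 (sole candidate).
F6 = 3: row 6 has {1,2,4,5,6,7,8}; col 6 has {4,5,9}; box has {5,6,8} → only 3 remains.
C7 = 9 (sole candidate).
G7 = 3 (sole candidate).
H7 = 8 (sole candidate).
J7 = 2 (sole candidate).
H8 = 4 (sole candidate).
D9 = 2 (sole candidate).
C1 = 6 (sole candidate).
F1 = 8 (sole candidate).
H1 = 9 (sole candidate).
J1 = 7 (sole candidate).
H2 = 1 (sole candidate).
E5 = 2 (sole candidate).
E6 = 9: row 6 has {1,2,3,4,5,6,7,8}; col 5 has {2,7}; box has {2,3,5,6,8} → only 9 remains.

172693458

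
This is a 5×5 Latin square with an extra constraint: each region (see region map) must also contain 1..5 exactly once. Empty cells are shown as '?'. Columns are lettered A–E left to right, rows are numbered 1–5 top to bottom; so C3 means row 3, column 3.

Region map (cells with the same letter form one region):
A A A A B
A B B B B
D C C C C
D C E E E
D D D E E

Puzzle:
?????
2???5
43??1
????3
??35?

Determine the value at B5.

D3 = 2: row 3 has {1,3,4}; col 4 has {5}; region has {1,3} → only 2 remains.
A5 = 1: row 5 has {3,5}; col 1 has {2,4}; region has {3,4} → only 1 remains.
B5 = 2: row 5 has {1,3,5}; col 2 has {3}; region has {1,3,4} → only 2 remains.

2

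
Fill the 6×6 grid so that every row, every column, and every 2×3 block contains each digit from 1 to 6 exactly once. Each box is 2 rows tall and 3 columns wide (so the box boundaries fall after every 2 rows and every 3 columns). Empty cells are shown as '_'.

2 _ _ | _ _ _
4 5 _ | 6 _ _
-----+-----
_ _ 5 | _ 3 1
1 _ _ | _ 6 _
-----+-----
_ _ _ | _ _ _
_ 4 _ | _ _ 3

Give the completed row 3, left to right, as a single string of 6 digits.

625431

row 2, column 6 = 2: row 2 has {4,5,6}; col 6 has {1,3}; box has {6} → only 2 remains.
row 3, column 1 = 6: row 3 has {1,3,5}; col 1 has {1,2,4}; box has {1,5} → only 6 remains.
row 3, column 2 = 2: row 3 has {1,3,5,6}; col 2 has {4,5}; box has {1,5,6} → only 2 remains.
row 3, column 4 = 4: row 3 has {1,2,3,5,6}; col 4 has {6}; box has {1,3,6} → only 4 remains.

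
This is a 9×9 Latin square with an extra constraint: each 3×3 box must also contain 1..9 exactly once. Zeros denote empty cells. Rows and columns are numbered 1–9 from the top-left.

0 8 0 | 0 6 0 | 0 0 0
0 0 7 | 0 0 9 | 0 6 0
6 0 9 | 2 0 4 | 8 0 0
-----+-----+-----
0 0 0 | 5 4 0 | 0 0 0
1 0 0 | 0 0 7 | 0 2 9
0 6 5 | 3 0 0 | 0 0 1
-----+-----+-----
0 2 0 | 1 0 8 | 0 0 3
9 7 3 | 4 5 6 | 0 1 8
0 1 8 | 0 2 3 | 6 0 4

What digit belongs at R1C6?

5

R1C4 = 7: row 1 has {6,8}; col 4 has {1,2,3,4,5}; box has {2,4,6,9} → only 7 remains.
R2C4 = 8: row 2 has {6,7,9}; col 4 has {1,2,3,4,5,7}; box has {2,4,6,7,9} → only 8 remains.
R4C3 = 2: row 4 has {4,5}; col 3 has {3,5,7,8,9}; box has {1,5,6} → only 2 remains.
R4C6 = 1: row 4 has {2,4,5}; col 6 has {3,4,6,7,8,9}; box has {3,4,5,7} → only 1 remains.
R5C3 = 4: row 5 has {1,2,7,9}; col 3 has {2,3,5,7,8,9}; box has {1,2,5,6} → only 4 remains.
R5C4 = 6: row 5 has {1,2,4,7,9}; col 4 has {1,2,3,4,5,7,8}; box has {1,3,4,5,7} → only 6 remains.
R5C5 = 8: row 5 has {1,2,4,6,7,9}; col 5 has {2,4,5,6}; box has {1,3,4,5,6,7} → only 8 remains.
R6C5 = 9: row 6 has {1,3,5,6}; col 5 has {2,4,5,6,8}; box has {1,3,4,5,6,7,8} → only 9 remains.
R6C6 = 2: row 6 has {1,3,5,6,9}; col 6 has {1,3,4,6,7,8,9}; box has {1,3,4,5,6,7,8,9} → only 2 remains.
R7C3 = 6: row 7 has {1,2,3,8}; col 3 has {2,3,4,5,7,8,9}; box has {1,2,3,7,8,9} → only 6 remains.
R7C5 = 7: row 7 has {1,2,3,6,8}; col 5 has {2,4,5,6,8,9}; box has {1,2,3,4,5,6,8} → only 7 remains.
R8C7 = 2: row 8 has {1,3,4,5,6,7,8,9}; col 7 has {6,8}; box has {1,3,4,6,8} → only 2 remains.
R9C1 = 5: row 9 has {1,2,3,4,6,8}; col 1 has {1,6,9}; box has {1,2,3,6,7,8,9} → only 5 remains.
R9C4 = 9: row 9 has {1,2,3,4,5,6,8}; col 4 has {1,2,3,4,5,6,7,8}; box has {1,2,3,4,5,6,7,8} → only 9 remains.
R9C8 = 7: row 9 has {1,2,3,4,5,6,8,9}; col 8 has {1,2,6}; box has {1,2,3,4,6,8} → only 7 remains.
R1C3 = 1: row 1 has {6,7,8}; col 3 has {2,3,4,5,6,7,8,9}; box has {6,7,8,9} → only 1 remains.
R1C6 = 5: row 1 has {1,6,7,8}; col 6 has {1,2,3,4,6,7,8,9}; box has {2,4,6,7,8,9} → only 5 remains.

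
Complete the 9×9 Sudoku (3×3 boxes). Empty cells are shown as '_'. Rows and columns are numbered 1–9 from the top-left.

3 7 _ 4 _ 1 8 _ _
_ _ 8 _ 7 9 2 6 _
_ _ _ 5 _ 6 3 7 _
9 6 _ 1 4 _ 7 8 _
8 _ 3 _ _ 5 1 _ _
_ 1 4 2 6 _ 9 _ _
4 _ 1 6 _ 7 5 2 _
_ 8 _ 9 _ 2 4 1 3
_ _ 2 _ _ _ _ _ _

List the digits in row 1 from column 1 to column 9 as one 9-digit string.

376421859

row 1, column 5 = 2: row 1 has {1,3,4,7,8}; col 5 has {4,6,7}; box has {1,4,5,6,7,9} → only 2 remains.
row 2, column 4 = 3: row 2 has {2,6,7,8,9}; col 4 has {1,2,4,5,6,9}; box has {1,2,4,5,6,7,9} → only 3 remains.
row 3, column 3 = 9: row 3 has {3,5,6,7}; col 3 has {1,2,3,4,8}; box has {3,7,8} → only 9 remains.
row 3, column 5 = 8: row 3 has {3,5,6,7,9}; col 5 has {2,4,6,7}; box has {1,2,3,4,5,6,7,9} → only 8 remains.
row 4, column 3 = 5: row 4 has {1,4,6,7,8,9}; col 3 has {1,2,3,4,8,9}; box has {1,3,4,6,8,9} → only 5 remains.
row 4, column 6 = 3: row 4 has {1,4,5,6,7,8,9}; col 6 has {1,2,5,6,7,9}; box has {1,2,4,5,6} → only 3 remains.
row 4, column 9 = 2: row 4 has {1,3,4,5,6,7,8,9}; col 9 has {3}; box has {1,7,8,9} → only 2 remains.
row 5, column 2 = 2: row 5 has {1,3,5,8}; col 2 has {1,6,7,8}; box has {1,3,4,5,6,8,9} → only 2 remains.
row 5, column 4 = 7: row 5 has {1,2,3,5,8}; col 4 has {1,2,3,4,5,6,9}; box has {1,2,3,4,5,6} → only 7 remains.
row 5, column 5 = 9: row 5 has {1,2,3,5,7,8}; col 5 has {2,4,6,7,8}; box has {1,2,3,4,5,6,7} → only 9 remains.
row 5, column 8 = 4: row 5 has {1,2,3,5,7,8,9}; col 8 has {1,2,6,7,8}; box has {1,2,7,8,9} → only 4 remains.
row 5, column 9 = 6: row 5 has {1,2,3,4,5,7,8,9}; col 9 has {2,3}; box has {1,2,4,7,8,9} → only 6 remains.
row 6, column 1 = 7: row 6 has {1,2,4,6,9}; col 1 has {3,4,8,9}; box has {1,2,3,4,5,6,8,9} → only 7 remains.
row 6, column 6 = 8: row 6 has {1,2,4,6,7,9}; col 6 has {1,2,3,5,6,7,9}; box has {1,2,3,4,5,6,7,9} → only 8 remains.
row 6, column 9 = 5: row 6 has {1,2,4,6,7,8,9}; col 9 has {2,3,6}; box has {1,2,4,6,7,8,9} → only 5 remains.
row 7, column 5 = 3: row 7 has {1,2,4,5,6,7}; col 5 has {2,4,6,7,8,9}; box has {2,6,7,9} → only 3 remains.
row 8, column 5 = 5: row 8 has {1,2,3,4,8,9}; col 5 has {2,3,4,6,7,8,9}; box has {2,3,6,7,9} → only 5 remains.
row 9, column 4 = 8: row 9 has {2}; col 4 has {1,2,3,4,5,6,7,9}; box has {2,3,5,6,7,9} → only 8 remains.
row 9, column 5 = 1: row 9 has {2,8}; col 5 has {2,3,4,5,6,7,8,9}; box has {2,3,5,6,7,8,9} → only 1 remains.
row 9, column 6 = 4: row 9 has {1,2,8}; col 6 has {1,2,3,5,6,7,8,9}; box has {1,2,3,5,6,7,8,9} → only 4 remains.
row 9, column 7 = 6: row 9 has {1,2,4,8}; col 7 has {1,2,3,4,5,7,8,9}; box has {1,2,3,4,5} → only 6 remains.
row 9, column 8 = 9: row 9 has {1,2,4,6,8}; col 8 has {1,2,4,6,7,8}; box has {1,2,3,4,5,6} → only 9 remains.
row 9, column 9 = 7: row 9 has {1,2,4,6,8,9}; col 9 has {2,3,5,6}; box has {1,2,3,4,5,6,9} → only 7 remains.
row 1, column 3 = 6: row 1 has {1,2,3,4,7,8}; col 3 has {1,2,3,4,5,8,9}; box has {3,7,8,9} → only 6 remains.
row 1, column 8 = 5: row 1 has {1,2,3,4,6,7,8}; col 8 has {1,2,4,6,7,8,9}; box has {2,3,6,7,8} → only 5 remains.
row 1, column 9 = 9: row 1 has {1,2,3,4,5,6,7,8}; col 9 has {2,3,5,6,7}; box has {2,3,5,6,7,8} → only 9 remains.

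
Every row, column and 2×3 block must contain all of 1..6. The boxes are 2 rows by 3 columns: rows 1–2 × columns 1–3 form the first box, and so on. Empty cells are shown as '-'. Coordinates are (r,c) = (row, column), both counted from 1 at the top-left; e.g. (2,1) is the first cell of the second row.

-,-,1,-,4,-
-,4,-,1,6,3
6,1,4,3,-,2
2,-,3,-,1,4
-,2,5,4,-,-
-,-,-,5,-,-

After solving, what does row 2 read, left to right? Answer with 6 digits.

(1,4) = 2: row 1 has {1,4}; col 4 has {1,3,4,5}; box has {1,3,4,6} → only 2 remains.
(1,6) = 5: row 1 has {1,2,4}; col 6 has {2,3,4}; box has {1,2,3,4,6} → only 5 remains.
(2,1) = 5: row 2 has {1,3,4,6}; col 1 has {2,6}; box has {1,4} → only 5 remains.
(2,3) = 2: row 2 has {1,3,4,5,6}; col 3 has {1,3,4,5}; box has {1,4,5} → only 2 remains.

542163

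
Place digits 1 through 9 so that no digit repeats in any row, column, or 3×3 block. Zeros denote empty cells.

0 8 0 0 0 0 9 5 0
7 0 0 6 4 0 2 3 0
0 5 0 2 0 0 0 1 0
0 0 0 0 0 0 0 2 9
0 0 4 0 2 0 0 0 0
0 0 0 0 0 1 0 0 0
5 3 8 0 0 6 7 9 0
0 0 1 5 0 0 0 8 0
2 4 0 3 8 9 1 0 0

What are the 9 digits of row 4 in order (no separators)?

R2C3 = 9: row 2 has {2,3,4,6,7}; col 3 has {1,4,8}; box has {5,7,8} → only 9 remains.
R2C9 = 8: row 2 has {2,3,4,6,7,9}; col 9 has {9}; box has {1,2,3,5,9} → only 8 remains.
R7C5 = 1: row 7 has {3,5,6,7,8,9}; col 5 has {2,4,8}; box has {3,5,6,8,9} → only 1 remains.
R8C5 = 7: row 8 has {1,5,8}; col 5 has {1,2,4,8}; box has {1,3,5,6,8,9} → only 7 remains.
R9C8 = 6: row 9 has {1,2,3,4,8,9}; col 8 has {1,2,3,5,8,9}; box has {1,7,8,9} → only 6 remains.
R9C9 = 5: row 9 has {1,2,3,4,6,8,9}; col 9 has {8,9}; box has {1,6,7,8,9} → only 5 remains.
R1C5 = 3: row 1 has {5,8,9}; col 5 has {1,2,4,7,8}; box has {2,4,6} → only 3 remains.
R1C6 = 7: row 1 has {3,5,8,9}; col 6 has {1,6,9}; box has {2,3,4,6} → only 7 remains.
R2C2 = 1: row 2 has {2,3,4,6,7,8,9}; col 2 has {3,4,5,8}; box has {5,7,8,9} → only 1 remains.
R2C6 = 5: row 2 has {1,2,3,4,6,7,8,9}; col 6 has {1,6,7,9}; box has {2,3,4,6,7} → only 5 remains.
R3C5 = 9: row 3 has {1,2,5}; col 5 has {1,2,3,4,7,8}; box has {2,3,4,5,6,7} → only 9 remains.
R3C6 = 8: row 3 has {1,2,5,9}; col 6 has {1,5,6,7,9}; box has {2,3,4,5,6,7,9} → only 8 remains.
R5C6 = 3: row 5 has {2,4}; col 6 has {1,5,6,7,8,9}; box has {1,2} → only 3 remains.
R5C8 = 7: row 5 has {2,3,4}; col 8 has {1,2,3,5,6,8,9}; box has {2,9} → only 7 remains.
R6C8 = 4: row 6 has {1}; col 8 has {1,2,3,5,6,7,8,9}; box has {2,7,9} → only 4 remains.
R7C4 = 4: row 7 has {1,3,5,6,7,8,9}; col 4 has {2,3,5,6}; box has {1,3,5,6,7,8,9} → only 4 remains.
R7C9 = 2: row 7 has {1,3,4,5,6,7,8,9}; col 9 has {5,8,9}; box has {1,5,6,7,8,9} → only 2 remains.
R8C6 = 2: row 8 has {1,5,7,8}; col 6 has {1,3,5,6,7,8,9}; box has {1,3,4,5,6,7,8,9} → only 2 remains.
R9C3 = 7: row 9 has {1,2,3,4,5,6,8,9}; col 3 has {1,4,8,9}; box has {1,2,3,4,5,8} → only 7 remains.
R1C4 = 1: row 1 has {3,5,7,8,9}; col 4 has {2,3,4,5,6}; box has {2,3,4,5,6,7,8,9} → only 1 remains.
R4C6 = 4: row 4 has {2,9}; col 6 has {1,2,3,5,6,7,8,9}; box has {1,2,3} → only 4 remains.
R1C3 = 2: in row 1, 2 can only go here (every other open cell in that row sees a 2).
R3C9 = 7: in row 3, 7 can only go here (every other open cell in that row sees a 7).
R4C1 = 1: in row 4, 1 can only go here (every other open cell in that row sees a 1).
R5C9 = 1: in row 5, 1 can only go here (every other open cell in that row sees a 1).
R5C7 = 5: in row 5, 5 can only go here (every other open cell in that row sees a 5).
R6C2 = 2: in row 6, 2 can only go here (every other open cell in that row sees a 2).
R6C4 = 7: in row 6, 7 can only go here (every other open cell in that row sees a 7).
R4C4 = 8: row 4 has {1,2,4,9}; col 4 has {1,2,3,4,5,6,7}; box has {1,2,3,4,7} → only 8 remains.
R5C4 = 9: row 5 has {1,2,3,4,5,7}; col 4 has {1,2,3,4,5,6,7,8}; box has {1,2,3,4,7,8} → only 9 remains.
R5C2 = 6: row 5 has {1,2,3,4,5,7,9}; col 2 has {1,2,3,4,5,8}; box has {1,2,4} → only 6 remains.
R8C2 = 9: row 8 has {1,2,5,7,8}; col 2 has {1,2,3,4,5,6,8}; box has {1,2,3,4,5,7,8} → only 9 remains.
R4C2 = 7: row 4 has {1,2,4,8,9}; col 2 has {1,2,3,4,5,6,8,9}; box has {1,2,4,6} → only 7 remains.
R5C1 = 8: row 5 has {1,2,3,4,5,6,7,9}; col 1 has {1,2,5,7}; box has {1,2,4,6,7} → only 8 remains.
R8C1 = 6: row 8 has {1,2,5,7,8,9}; col 1 has {1,2,5,7,8}; box has {1,2,3,4,5,7,8,9} → only 6 remains.
R1C1 = 4: row 1 has {1,2,3,5,7,8,9}; col 1 has {1,2,5,6,7,8}; box has {1,2,5,7,8,9} → only 4 remains.
R1C9 = 6: row 1 has {1,2,3,4,5,7,8,9}; col 9 has {1,2,5,7,8,9}; box has {1,2,3,5,7,8,9} → only 6 remains.
R3C1 = 3: row 3 has {1,2,5,7,8,9}; col 1 has {1,2,4,5,6,7,8}; box has {1,2,4,5,7,8,9} → only 3 remains.
R3C3 = 6: row 3 has {1,2,3,5,7,8,9}; col 3 has {1,2,4,7,8,9}; box has {1,2,3,4,5,7,8,9} → only 6 remains.
R3C7 = 4: row 3 has {1,2,3,5,6,7,8,9}; col 7 has {1,2,5,7,9}; box has {1,2,3,5,6,7,8,9} → only 4 remains.
R6C1 = 9: row 6 has {1,2,4,7}; col 1 has {1,2,3,4,5,6,7,8}; box has {1,2,4,6,7,8} → only 9 remains.
R6C9 = 3: row 6 has {1,2,4,7,9}; col 9 has {1,2,5,6,7,8,9}; box has {1,2,4,5,7,9} → only 3 remains.
R8C7 = 3: row 8 has {1,2,5,6,7,8,9}; col 7 has {1,2,4,5,7,9}; box has {1,2,5,6,7,8,9} → only 3 remains.
R8C9 = 4: row 8 has {1,2,3,5,6,7,8,9}; col 9 has {1,2,3,5,6,7,8,9}; box has {1,2,3,5,6,7,8,9} → only 4 remains.
R4C7 = 6: row 4 has {1,2,4,7,8,9}; col 7 has {1,2,3,4,5,7,9}; box has {1,2,3,4,5,7,9} → only 6 remains.
R6C3 = 5: row 6 has {1,2,3,4,7,9}; col 3 has {1,2,4,6,7,8,9}; box has {1,2,4,6,7,8,9} → only 5 remains.
R6C5 = 6: row 6 has {1,2,3,4,5,7,9}; col 5 has {1,2,3,4,7,8,9}; box has {1,2,3,4,7,8,9} → only 6 remains.
R6C7 = 8: row 6 has {1,2,3,4,5,6,7,9}; col 7 has {1,2,3,4,5,6,7,9}; box has {1,2,3,4,5,6,7,9} → only 8 remains.
R4C3 = 3: row 4 has {1,2,4,6,7,8,9}; col 3 has {1,2,4,5,6,7,8,9}; box has {1,2,4,5,6,7,8,9} → only 3 remains.
R4C5 = 5: row 4 has {1,2,3,4,6,7,8,9}; col 5 has {1,2,3,4,6,7,8,9}; box has {1,2,3,4,6,7,8,9} → only 5 remains.

173854629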